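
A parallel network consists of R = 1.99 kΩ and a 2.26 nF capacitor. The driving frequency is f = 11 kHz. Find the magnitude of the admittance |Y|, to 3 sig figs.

526 μS

ω = 2πf = 69120 rad/s
X_C = 1/(ωC) = 6400 Ω
Parallel: admittances add. Y = 1/R + jωC
Y = (0.000503 + j0.000156) S
|Y| = 0.000526 S → |Z| = 1/|Y| = 1900 Ω, ∠Z = −∠Y = -17.3°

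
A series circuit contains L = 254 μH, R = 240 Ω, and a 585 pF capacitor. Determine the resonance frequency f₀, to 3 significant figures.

ω₀ = 1/√(LC) = 1/√(0.000254 × 5.85e-10) = 2.594e+06 rad/s
f₀ = ω₀/(2π) = 413 kHz

413 kHz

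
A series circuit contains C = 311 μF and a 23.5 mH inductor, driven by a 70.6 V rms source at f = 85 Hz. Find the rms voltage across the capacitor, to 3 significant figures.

ω = 2πf = 534.1 rad/s
X_L = ωL = 12.6 Ω
X_C = 1/(ωC) = 6.02 Ω
Net reactance X = X_L − X_C = 6.53 Ω
Z = j6.53 Ω
|Z| = √(0² + 6.53²) = 6.53 Ω
I = V/|Z| = 10.8 A
V_C = I·|Z_C| = 10.8 × 6.02 = 65.1 V

65.1 V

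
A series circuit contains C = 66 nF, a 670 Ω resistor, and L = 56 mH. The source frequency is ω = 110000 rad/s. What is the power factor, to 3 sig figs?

0.111

X_L = ωL = 6160 Ω
X_C = 1/(ωC) = 138 Ω
Net reactance X = X_L − X_C = 6020 Ω
Z = 670 + j6020 Ω
|Z| = √(670² + 6020²) = 6060 Ω
∠Z = arctan(6020/670) = 83.7°
cos φ = cos(83.7°) = 0.111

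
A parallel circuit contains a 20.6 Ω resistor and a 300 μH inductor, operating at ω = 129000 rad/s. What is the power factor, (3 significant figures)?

X_L = ωL = 38.7 Ω
Parallel: admittances add. Y = 1/R + 1/(jωL)
Y = (0.0485 − j0.0258) S
|Y| = 0.0550 S → |Z| = 1/|Y| = 18.2 Ω, ∠Z = −∠Y = 28.0°
cos φ = cos(28.0°) = 0.883

0.883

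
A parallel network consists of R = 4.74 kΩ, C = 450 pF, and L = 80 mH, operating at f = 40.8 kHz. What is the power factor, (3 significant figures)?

ω = 2πf = 256400 rad/s
X_L = ωL = 20500 Ω
X_C = 1/(ωC) = 8670 Ω
Parallel: admittances add. Y = 1/R + 1/(jωL) + jωC
Y = (0.000211 + j6.66e-05) S
|Y| = 0.000221 S → |Z| = 1/|Y| = 4520 Ω, ∠Z = −∠Y = -17.5°
cos φ = cos(-17.5°) = 0.954

0.954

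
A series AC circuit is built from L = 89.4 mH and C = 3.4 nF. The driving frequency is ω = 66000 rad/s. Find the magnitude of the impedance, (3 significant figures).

1440 Ω

X_L = ωL = 5900 Ω
X_C = 1/(ωC) = 4460 Ω
Net reactance X = X_L − X_C = 1440 Ω
Z = j1440 Ω
|Z| = √(0² + 1440²) = 1440 Ω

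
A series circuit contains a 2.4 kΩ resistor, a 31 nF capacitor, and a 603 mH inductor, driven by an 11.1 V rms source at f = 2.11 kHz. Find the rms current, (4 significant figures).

1.833 mA

ω = 2πf = 13260 rad/s
X_L = ωL = 7994 Ω
X_C = 1/(ωC) = 2433 Ω
Net reactance X = X_L − X_C = 5561 Ω
Z = 2400 + j5561 Ω
|Z| = √(2400² + 5561²) = 6057 Ω
I = V/|Z| = 11.1/6057 = 1.833 mA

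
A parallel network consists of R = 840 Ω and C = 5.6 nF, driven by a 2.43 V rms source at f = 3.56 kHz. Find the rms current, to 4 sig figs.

ω = 2πf = 22370 rad/s
X_C = 1/(ωC) = 7983 Ω
Parallel: admittances add. Y = 1/R + jωC
Y = (0.001190 + j0.0001253) S
|Y| = 0.001197 S → |Z| = 1/|Y| = 835.4 Ω, ∠Z = −∠Y = -6.007°
I = V/|Z| = 2.43/835.4 = 2.909 mA

2.909 mA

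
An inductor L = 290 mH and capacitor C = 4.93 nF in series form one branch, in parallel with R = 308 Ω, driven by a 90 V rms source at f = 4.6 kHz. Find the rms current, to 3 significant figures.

300 mA

ω = 2πf = 28900 rad/s
X_L = ωL = 8380 Ω
X_C = 1/(ωC) = 7020 Ω
Branch 1: Z₁ = R = 308 Ω
Branch 2 (series LC): Z₂ = j(X_L − X_C) = j1360 Ω
Parallel: Z = Z₁Z₂/(Z₁+Z₂), |Z| = 300 Ω, ∠Z = 12.7°
I = V/|Z| = 90/300 = 300 mA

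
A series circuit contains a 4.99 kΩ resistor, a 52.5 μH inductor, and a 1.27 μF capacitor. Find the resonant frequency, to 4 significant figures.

ω₀ = 1/√(LC) = 1/√(5.25e-05 × 1.27e-06) = 122500 rad/s
f₀ = ω₀/(2π) = 19.49 kHz

19.49 kHz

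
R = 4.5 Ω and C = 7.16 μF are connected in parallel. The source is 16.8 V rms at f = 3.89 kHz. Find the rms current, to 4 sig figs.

ω = 2πf = 24440 rad/s
X_C = 1/(ωC) = 5.714 Ω
Parallel: admittances add. Y = 1/R + jωC
Y = (0.2222 + j0.1750) S
|Y| = 0.2829 S → |Z| = 1/|Y| = 3.535 Ω, ∠Z = −∠Y = -38.22°
I = V/|Z| = 16.8/3.535 = 4.752 A

4.752 A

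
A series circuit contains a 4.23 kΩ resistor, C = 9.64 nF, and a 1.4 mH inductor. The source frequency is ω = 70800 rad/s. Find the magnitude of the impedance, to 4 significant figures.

X_L = ωL = 99.12 Ω
X_C = 1/(ωC) = 1465 Ω
Net reactance X = X_L − X_C = -1366 Ω
Z = 4230 − j1366 Ω
|Z| = √(4230² + 1366²) = 4445 Ω

4445 Ω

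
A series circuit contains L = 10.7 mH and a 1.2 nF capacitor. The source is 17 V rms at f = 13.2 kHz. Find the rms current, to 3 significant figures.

1.86 mA

ω = 2πf = 82940 rad/s
X_L = ωL = 887 Ω
X_C = 1/(ωC) = 10000 Ω
Net reactance X = X_L − X_C = -9160 Ω
Z = − j9160 Ω
|Z| = √(0² + 9160²) = 9160 Ω
I = V/|Z| = 17/9160 = 1.86 mA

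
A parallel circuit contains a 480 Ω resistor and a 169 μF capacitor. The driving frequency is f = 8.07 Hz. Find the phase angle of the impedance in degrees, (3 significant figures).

-76.3°

ω = 2πf = 50.71 rad/s
X_C = 1/(ωC) = 117 Ω
Parallel: admittances add. Y = 1/R + jωC
Y = (0.00208 + j0.00857) S
|Y| = 0.00882 S → |Z| = 1/|Y| = 113 Ω, ∠Z = −∠Y = -76.3°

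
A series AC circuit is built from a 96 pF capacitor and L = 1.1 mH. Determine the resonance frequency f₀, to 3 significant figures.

490 kHz

ω₀ = 1/√(LC) = 1/√(0.0011 × 9.6e-11) = 3.077e+06 rad/s
f₀ = ω₀/(2π) = 490 kHz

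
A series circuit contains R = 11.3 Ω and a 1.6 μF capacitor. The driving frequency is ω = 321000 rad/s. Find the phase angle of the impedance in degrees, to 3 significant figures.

-9.78°

X_C = 1/(ωC) = 1.95 Ω
Z = 11.3 − j1.95 Ω
|Z| = √(11.3² + 1.95²) = 11.5 Ω
∠Z = arctan(-1.95/11.3) = -9.78°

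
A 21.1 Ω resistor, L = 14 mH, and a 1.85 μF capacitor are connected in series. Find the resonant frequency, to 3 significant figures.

ω₀ = 1/√(LC) = 1/√(0.014 × 1.85e-06) = 6214 rad/s
f₀ = ω₀/(2π) = 989 Hz

989 Hz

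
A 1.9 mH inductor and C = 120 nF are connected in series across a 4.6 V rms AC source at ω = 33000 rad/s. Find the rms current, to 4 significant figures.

X_L = ωL = 62.70 Ω
X_C = 1/(ωC) = 252.5 Ω
Net reactance X = X_L − X_C = -189.8 Ω
Z = − j189.8 Ω
|Z| = √(0² + 189.8²) = 189.8 Ω
I = V/|Z| = 4.6/189.8 = 24.23 mA

24.23 mA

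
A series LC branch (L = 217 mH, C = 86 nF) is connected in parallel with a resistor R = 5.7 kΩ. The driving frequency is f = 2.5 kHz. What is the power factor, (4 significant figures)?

0.4240

ω = 2πf = 15710 rad/s
X_L = ωL = 3409 Ω
X_C = 1/(ωC) = 740.3 Ω
Branch 1: Z₁ = R = 5700 Ω
Branch 2 (series LC): Z₂ = j(X_L − X_C) = j2668 Ω
Parallel: Z = Z₁Z₂/(Z₁+Z₂), |Z| = 2417 Ω, ∠Z = 64.91°
cos φ = cos(64.91°) = 0.4240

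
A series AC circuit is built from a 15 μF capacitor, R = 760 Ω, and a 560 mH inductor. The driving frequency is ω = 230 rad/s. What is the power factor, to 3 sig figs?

X_L = ωL = 129 Ω
X_C = 1/(ωC) = 290 Ω
Net reactance X = X_L − X_C = -161 Ω
Z = 760 − j161 Ω
|Z| = √(760² + 161²) = 777 Ω
∠Z = arctan(-161/760) = -12.0°
cos φ = cos(-12.0°) = 0.978

0.978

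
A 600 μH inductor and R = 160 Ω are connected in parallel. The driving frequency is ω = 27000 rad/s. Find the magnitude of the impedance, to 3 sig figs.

16.1 Ω

X_L = ωL = 16.2 Ω
Parallel: admittances add. Y = 1/R + 1/(jωL)
Y = (0.00625 − j0.0617) S
|Y| = 0.0620 S → |Z| = 1/|Y| = 16.1 Ω, ∠Z = −∠Y = 84.2°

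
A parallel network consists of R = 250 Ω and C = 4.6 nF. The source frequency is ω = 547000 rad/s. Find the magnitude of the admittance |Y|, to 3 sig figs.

X_C = 1/(ωC) = 397 Ω
Parallel: admittances add. Y = 1/R + jωC
Y = (0.00400 + j0.00252) S
|Y| = 0.00473 S → |Z| = 1/|Y| = 212 Ω, ∠Z = −∠Y = -32.2°

4.73 mS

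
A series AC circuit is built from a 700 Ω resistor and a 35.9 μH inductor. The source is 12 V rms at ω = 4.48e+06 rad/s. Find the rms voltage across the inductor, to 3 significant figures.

X_L = ωL = 161 Ω
Z = 700 + j161 Ω
|Z| = √(700² + 161²) = 718 Ω
I = V/|Z| = 16.7 mA
V_L = I·|Z_L| = 0.0167 × 161 = 2.69 V

2.69 V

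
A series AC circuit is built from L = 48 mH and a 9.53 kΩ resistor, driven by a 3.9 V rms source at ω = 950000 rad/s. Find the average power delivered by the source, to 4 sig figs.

X_L = ωL = 45600 Ω
Z = 9530 + j45600 Ω
|Z| = √(9530² + 45600²) = 46590 Ω
∠Z = arctan(45600/9530) = 78.20°
I = V/|Z| = 83.72 μA
P = VI cos φ = 3.9 × 8.372e-05 × cos(78.20°) = 66.79 μW

66.79 μW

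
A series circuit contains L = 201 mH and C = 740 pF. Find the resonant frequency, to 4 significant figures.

13.05 kHz

ω₀ = 1/√(LC) = 1/√(0.201 × 7.4e-10) = 81990 rad/s
f₀ = ω₀/(2π) = 13.05 kHz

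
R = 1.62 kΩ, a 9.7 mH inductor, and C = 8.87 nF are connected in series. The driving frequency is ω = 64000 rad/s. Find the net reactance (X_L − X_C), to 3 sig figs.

X_L = ωL = 621 Ω
X_C = 1/(ωC) = 1760 Ω
X = 621 − 1760 = -1140 Ω

-1140 Ω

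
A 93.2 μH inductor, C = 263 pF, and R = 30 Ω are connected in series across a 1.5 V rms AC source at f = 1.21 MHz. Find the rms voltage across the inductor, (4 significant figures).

ω = 2πf = 7.603e+06 rad/s
X_L = ωL = 708.6 Ω
X_C = 1/(ωC) = 500.1 Ω
Net reactance X = X_L − X_C = 208.4 Ω
Z = 30.00 + j208.4 Ω
|Z| = √(30.00² + 208.4²) = 210.6 Ω
I = V/|Z| = 7.123 mA
V_L = I·|Z_L| = 0.007123 × 708.6 = 5.047 V

5.047 V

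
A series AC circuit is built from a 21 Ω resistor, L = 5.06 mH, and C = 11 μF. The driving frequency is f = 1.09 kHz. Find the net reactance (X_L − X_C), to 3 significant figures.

21.4 Ω

ω = 2πf = 6849 rad/s
X_L = ωL = 34.7 Ω
X_C = 1/(ωC) = 13.3 Ω
X = 34.7 − 13.3 = 21.4 Ω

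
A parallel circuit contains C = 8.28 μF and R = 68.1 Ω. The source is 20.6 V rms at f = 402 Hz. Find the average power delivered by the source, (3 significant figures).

ω = 2πf = 2526 rad/s
X_C = 1/(ωC) = 47.8 Ω
Parallel: admittances add. Y = 1/R + jωC
Y = (0.0147 + j0.0209) S
|Y| = 0.0256 S → |Z| = 1/|Y| = 39.1 Ω, ∠Z = −∠Y = -54.9°
I = V/|Z| = 526 mA
P = VI cos φ = 20.6 × 0.526 × cos(-54.9°) = 6.23 W

6.23 W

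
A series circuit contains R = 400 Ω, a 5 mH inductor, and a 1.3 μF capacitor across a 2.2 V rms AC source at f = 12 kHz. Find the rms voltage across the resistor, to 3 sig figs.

1.62 V

ω = 2πf = 75400 rad/s
X_L = ωL = 377 Ω
X_C = 1/(ωC) = 10.2 Ω
Net reactance X = X_L − X_C = 367 Ω
Z = 400 + j367 Ω
|Z| = √(400² + 367²) = 543 Ω
I = V/|Z| = 4.05 mA
V_R = I·|Z_R| = 0.00405 × 400 = 1.62 V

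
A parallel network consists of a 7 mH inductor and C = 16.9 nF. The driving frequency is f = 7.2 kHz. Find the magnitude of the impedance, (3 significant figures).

ω = 2πf = 45240 rad/s
X_L = ωL = 317 Ω
X_C = 1/(ωC) = 1310 Ω
Parallel: admittances add. Y = 1/(jωL) + jωC
Y = (0 − j0.00239) S
|Y| = 0.00239 S → |Z| = 1/|Y| = 418 Ω, ∠Z = −∠Y = 90.0°

418 Ω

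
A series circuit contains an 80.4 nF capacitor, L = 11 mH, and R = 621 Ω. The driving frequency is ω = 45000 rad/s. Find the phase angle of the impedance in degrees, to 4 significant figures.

19.39°

X_L = ωL = 495.0 Ω
X_C = 1/(ωC) = 276.4 Ω
Net reactance X = X_L − X_C = 218.6 Ω
Z = 621.0 + j218.6 Ω
|Z| = √(621.0² + 218.6²) = 658.4 Ω
∠Z = arctan(218.6/621.0) = 19.39°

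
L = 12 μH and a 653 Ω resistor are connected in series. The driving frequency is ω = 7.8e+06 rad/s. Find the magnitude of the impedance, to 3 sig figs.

660 Ω

X_L = ωL = 93.6 Ω
Z = 653 + j93.6 Ω
|Z| = √(653² + 93.6²) = 660 Ω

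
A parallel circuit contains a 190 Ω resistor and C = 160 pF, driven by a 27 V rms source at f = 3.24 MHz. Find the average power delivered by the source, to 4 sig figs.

3.837 W

ω = 2πf = 2.036e+07 rad/s
X_C = 1/(ωC) = 307.0 Ω
Parallel: admittances add. Y = 1/R + jωC
Y = (0.005263 + j0.003257) S
|Y| = 0.006190 S → |Z| = 1/|Y| = 161.6 Ω, ∠Z = −∠Y = -31.75°
I = V/|Z| = 167.1 mA
P = VI cos φ = 27 × 0.1671 × cos(-31.75°) = 3.837 W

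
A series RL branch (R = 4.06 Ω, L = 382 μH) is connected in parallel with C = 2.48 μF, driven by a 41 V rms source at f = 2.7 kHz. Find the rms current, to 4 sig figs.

ω = 2πf = 16960 rad/s
X_L = ωL = 6.480 Ω
X_C = 1/(ωC) = 23.77 Ω
Branch 1 (R+jX_L): Z₁ = 4.060 + j6.480 Ω, |Z₁| = 7.647 Ω
Branch 2 (−jX_C): Z₂ = −j23.77 Ω
Parallel: Z = Z₁Z₂/(Z₁+Z₂), |Z| = 10.24 Ω, ∠Z = 44.72°
I = V/|Z| = 41/10.24 = 4.006 A

4.006 A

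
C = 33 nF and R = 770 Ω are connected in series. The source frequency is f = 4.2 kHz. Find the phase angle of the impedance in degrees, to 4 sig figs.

-56.16°

ω = 2πf = 26390 rad/s
X_C = 1/(ωC) = 1148 Ω
Z = 770.0 − j1148 Ω
|Z| = √(770.0² + 1148²) = 1383 Ω
∠Z = arctan(-1148/770.0) = -56.16°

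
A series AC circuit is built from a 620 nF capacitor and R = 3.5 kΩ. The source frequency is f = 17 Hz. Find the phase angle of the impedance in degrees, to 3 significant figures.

ω = 2πf = 106.8 rad/s
X_C = 1/(ωC) = 15100 Ω
Z = 3500 − j15100 Ω
|Z| = √(3500² + 15100²) = 15500 Ω
∠Z = arctan(-15100/3500) = -77.0°

-77.0°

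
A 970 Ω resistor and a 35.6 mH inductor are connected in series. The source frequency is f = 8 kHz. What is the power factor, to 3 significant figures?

ω = 2πf = 50270 rad/s
X_L = ωL = 1790 Ω
Z = 970 + j1790 Ω
|Z| = √(970² + 1790²) = 2040 Ω
∠Z = arctan(1790/970) = 61.5°
cos φ = cos(61.5°) = 0.477

0.477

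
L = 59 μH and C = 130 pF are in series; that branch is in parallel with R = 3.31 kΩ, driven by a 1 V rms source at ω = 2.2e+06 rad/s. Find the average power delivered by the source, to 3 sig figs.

302 μW

X_L = ωL = 130 Ω
X_C = 1/(ωC) = 3500 Ω
Branch 1: Z₁ = R = 3310 Ω
Branch 2 (series LC): Z₂ = j(X_L − X_C) = −j3370 Ω
Parallel: Z = Z₁Z₂/(Z₁+Z₂), |Z| = 2360 Ω, ∠Z = -44.5°
I = V/|Z| = 424 μA
P = VI cos φ = 1 × 0.000424 × cos(-44.5°) = 302 μW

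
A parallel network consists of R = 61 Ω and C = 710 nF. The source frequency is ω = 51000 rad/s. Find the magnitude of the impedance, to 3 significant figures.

X_C = 1/(ωC) = 27.6 Ω
Parallel: admittances add. Y = 1/R + jωC
Y = (0.0164 + j0.0362) S
|Y| = 0.0397 S → |Z| = 1/|Y| = 25.2 Ω, ∠Z = −∠Y = -65.6°

25.2 Ω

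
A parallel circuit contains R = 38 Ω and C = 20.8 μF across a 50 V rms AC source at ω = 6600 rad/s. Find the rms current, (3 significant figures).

6.99 A

X_C = 1/(ωC) = 7.28 Ω
Parallel: admittances add. Y = 1/R + jωC
Y = (0.0263 + j0.137) S
|Y| = 0.140 S → |Z| = 1/|Y| = 7.15 Ω, ∠Z = −∠Y = -79.1°
I = V/|Z| = 50/7.15 = 6.99 A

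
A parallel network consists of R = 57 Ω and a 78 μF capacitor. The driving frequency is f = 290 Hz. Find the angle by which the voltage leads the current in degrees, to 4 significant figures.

-82.96°

ω = 2πf = 1822 rad/s
X_C = 1/(ωC) = 7.036 Ω
Parallel: admittances add. Y = 1/R + jωC
Y = (0.01754 + j0.1421) S
|Y| = 0.1432 S → |Z| = 1/|Y| = 6.983 Ω, ∠Z = −∠Y = -82.96°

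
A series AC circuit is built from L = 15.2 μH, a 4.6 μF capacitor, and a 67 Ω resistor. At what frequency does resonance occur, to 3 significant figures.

19.0 kHz

ω₀ = 1/√(LC) = 1/√(1.52e-05 × 4.6e-06) = 119600 rad/s
f₀ = ω₀/(2π) = 19.0 kHz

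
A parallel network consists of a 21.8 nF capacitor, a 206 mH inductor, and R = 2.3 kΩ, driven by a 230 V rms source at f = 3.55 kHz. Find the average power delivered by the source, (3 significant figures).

ω = 2πf = 22310 rad/s
X_L = ωL = 4590 Ω
X_C = 1/(ωC) = 2060 Ω
Parallel: admittances add. Y = 1/R + 1/(jωL) + jωC
Y = (0.000435 + j0.000269) S
|Y| = 0.000511 S → |Z| = 1/|Y| = 1960 Ω, ∠Z = −∠Y = -31.7°
I = V/|Z| = 118 mA
P = VI cos φ = 230 × 0.118 × cos(-31.7°) = 23.0 W

23.0 W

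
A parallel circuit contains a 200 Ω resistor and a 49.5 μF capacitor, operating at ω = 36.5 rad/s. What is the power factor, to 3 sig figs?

X_C = 1/(ωC) = 553 Ω
Parallel: admittances add. Y = 1/R + jωC
Y = (0.00500 + j0.00181) S
|Y| = 0.00532 S → |Z| = 1/|Y| = 188 Ω, ∠Z = −∠Y = -19.9°
cos φ = cos(-19.9°) = 0.940

0.940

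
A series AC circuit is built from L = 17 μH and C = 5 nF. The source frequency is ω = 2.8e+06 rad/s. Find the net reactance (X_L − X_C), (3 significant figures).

-23.8 Ω

X_L = ωL = 47.6 Ω
X_C = 1/(ωC) = 71.4 Ω
X = 47.6 − 71.4 = -23.8 Ω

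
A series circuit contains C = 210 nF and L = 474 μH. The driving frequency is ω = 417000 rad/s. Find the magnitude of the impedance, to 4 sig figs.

X_L = ωL = 197.7 Ω
X_C = 1/(ωC) = 11.42 Ω
Net reactance X = X_L − X_C = 186.2 Ω
Z = j186.2 Ω
|Z| = √(0² + 186.2²) = 186.2 Ω

186.2 Ω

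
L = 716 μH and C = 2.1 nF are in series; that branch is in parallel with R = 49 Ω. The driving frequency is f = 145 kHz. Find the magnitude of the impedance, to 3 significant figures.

ω = 2πf = 911100 rad/s
X_L = ωL = 652 Ω
X_C = 1/(ωC) = 523 Ω
Branch 1: Z₁ = R = 49.0 Ω
Branch 2 (series LC): Z₂ = j(X_L − X_C) = j130 Ω
Parallel: Z = Z₁Z₂/(Z₁+Z₂), |Z| = 45.8 Ω, ∠Z = 20.7°

45.8 Ω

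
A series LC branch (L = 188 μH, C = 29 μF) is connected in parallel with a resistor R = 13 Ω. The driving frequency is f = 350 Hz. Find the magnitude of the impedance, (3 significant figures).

ω = 2πf = 2199 rad/s
X_L = ωL = 0.413 Ω
X_C = 1/(ωC) = 15.7 Ω
Branch 1: Z₁ = R = 13.0 Ω
Branch 2 (series LC): Z₂ = j(X_L − X_C) = −j15.3 Ω
Parallel: Z = Z₁Z₂/(Z₁+Z₂), |Z| = 9.90 Ω, ∠Z = -40.4°

9.90 Ω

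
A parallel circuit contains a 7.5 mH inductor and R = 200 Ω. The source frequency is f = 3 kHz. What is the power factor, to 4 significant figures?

0.5772

ω = 2πf = 18850 rad/s
X_L = ωL = 141.4 Ω
Parallel: admittances add. Y = 1/R + 1/(jωL)
Y = (0.005000 − j0.007074) S
|Y| = 0.008662 S → |Z| = 1/|Y| = 115.4 Ω, ∠Z = −∠Y = 54.75°
cos φ = cos(54.75°) = 0.5772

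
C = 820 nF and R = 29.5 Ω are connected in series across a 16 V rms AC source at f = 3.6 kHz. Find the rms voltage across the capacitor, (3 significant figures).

ω = 2πf = 22620 rad/s
X_C = 1/(ωC) = 53.9 Ω
Z = 29.5 − j53.9 Ω
|Z| = √(29.5² + 53.9²) = 61.5 Ω
I = V/|Z| = 260 mA
V_C = I·|Z_C| = 0.260 × 53.9 = 14.0 V

14.0 V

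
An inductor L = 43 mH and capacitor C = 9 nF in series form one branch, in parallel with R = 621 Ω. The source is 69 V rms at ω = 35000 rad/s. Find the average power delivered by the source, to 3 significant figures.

X_L = ωL = 1500 Ω
X_C = 1/(ωC) = 3170 Ω
Branch 1: Z₁ = R = 621 Ω
Branch 2 (series LC): Z₂ = j(X_L − X_C) = −j1670 Ω
Parallel: Z = Z₁Z₂/(Z₁+Z₂), |Z| = 582 Ω, ∠Z = -20.4°
I = V/|Z| = 119 mA
P = VI cos φ = 69 × 0.119 × cos(-20.4°) = 7.67 W

7.67 W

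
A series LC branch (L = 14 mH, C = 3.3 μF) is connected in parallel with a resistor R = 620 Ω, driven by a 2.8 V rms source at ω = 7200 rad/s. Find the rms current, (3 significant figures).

X_L = ωL = 101 Ω
X_C = 1/(ωC) = 42.1 Ω
Branch 1: Z₁ = R = 620 Ω
Branch 2 (series LC): Z₂ = j(X_L − X_C) = j58.7 Ω
Parallel: Z = Z₁Z₂/(Z₁+Z₂), |Z| = 58.5 Ω, ∠Z = 84.6°
I = V/|Z| = 2.8/58.5 = 47.9 mA

47.9 mA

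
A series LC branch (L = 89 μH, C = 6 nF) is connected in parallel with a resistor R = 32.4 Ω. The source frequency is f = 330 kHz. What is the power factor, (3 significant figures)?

0.955

ω = 2πf = 2.073e+06 rad/s
X_L = ωL = 185 Ω
X_C = 1/(ωC) = 80.4 Ω
Branch 1: Z₁ = R = 32.4 Ω
Branch 2 (series LC): Z₂ = j(X_L − X_C) = j104 Ω
Parallel: Z = Z₁Z₂/(Z₁+Z₂), |Z| = 30.9 Ω, ∠Z = 17.3°
cos φ = cos(17.3°) = 0.955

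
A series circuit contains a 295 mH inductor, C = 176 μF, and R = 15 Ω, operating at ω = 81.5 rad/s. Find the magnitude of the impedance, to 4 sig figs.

48.07 Ω

X_L = ωL = 24.04 Ω
X_C = 1/(ωC) = 69.72 Ω
Net reactance X = X_L − X_C = -45.67 Ω
Z = 15.00 − j45.67 Ω
|Z| = √(15.00² + 45.67²) = 48.07 Ω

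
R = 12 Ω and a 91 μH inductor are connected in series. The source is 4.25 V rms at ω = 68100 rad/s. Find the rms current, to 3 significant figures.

X_L = ωL = 6.20 Ω
Z = 12.0 + j6.20 Ω
|Z| = √(12.0² + 6.20²) = 13.5 Ω
I = V/|Z| = 4.25/13.5 = 315 mA

315 mA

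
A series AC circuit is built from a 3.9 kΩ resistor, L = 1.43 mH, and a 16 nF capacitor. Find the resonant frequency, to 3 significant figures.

ω₀ = 1/√(LC) = 1/√(0.00143 × 1.6e-08) = 209100 rad/s
f₀ = ω₀/(2π) = 33.3 kHz

33.3 kHz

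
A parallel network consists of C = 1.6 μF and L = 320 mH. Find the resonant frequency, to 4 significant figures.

ω₀ = 1/√(LC) = 1/√(0.32 × 1.6e-06) = 1398 rad/s
f₀ = ω₀/(2π) = 222.4 Hz

222.4 Hz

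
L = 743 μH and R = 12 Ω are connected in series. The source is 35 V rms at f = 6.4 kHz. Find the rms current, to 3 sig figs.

ω = 2πf = 40210 rad/s
X_L = ωL = 29.9 Ω
Z = 12.0 + j29.9 Ω
|Z| = √(12.0² + 29.9²) = 32.2 Ω
I = V/|Z| = 35/32.2 = 1.09 A

1.09 A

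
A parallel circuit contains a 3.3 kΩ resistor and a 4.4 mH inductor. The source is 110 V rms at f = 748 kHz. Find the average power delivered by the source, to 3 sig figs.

ω = 2πf = 4.7e+06 rad/s
X_L = ωL = 20700 Ω
Parallel: admittances add. Y = 1/R + 1/(jωL)
Y = (0.000303 − j4.84e-05) S
|Y| = 0.000307 S → |Z| = 1/|Y| = 3260 Ω, ∠Z = −∠Y = 9.07°
I = V/|Z| = 33.8 mA
P = VI cos φ = 110 × 0.0338 × cos(9.07°) = 3.67 W

3.67 W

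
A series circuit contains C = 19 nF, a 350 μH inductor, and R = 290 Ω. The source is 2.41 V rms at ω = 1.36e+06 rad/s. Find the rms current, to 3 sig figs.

4.59 mA

X_L = ωL = 476 Ω
X_C = 1/(ωC) = 38.7 Ω
Net reactance X = X_L − X_C = 437 Ω
Z = 290 + j437 Ω
|Z| = √(290² + 437²) = 525 Ω
I = V/|Z| = 2.41/525 = 4.59 mA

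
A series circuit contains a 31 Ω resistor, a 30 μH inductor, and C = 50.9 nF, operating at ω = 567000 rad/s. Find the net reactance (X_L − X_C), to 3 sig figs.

-17.6 Ω

X_L = ωL = 17.0 Ω
X_C = 1/(ωC) = 34.6 Ω
X = 17.0 − 34.6 = -17.6 Ω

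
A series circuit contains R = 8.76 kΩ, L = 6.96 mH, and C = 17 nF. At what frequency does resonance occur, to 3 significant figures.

14.6 kHz

ω₀ = 1/√(LC) = 1/√(0.00696 × 1.7e-08) = 91930 rad/s
f₀ = ω₀/(2π) = 14.6 kHz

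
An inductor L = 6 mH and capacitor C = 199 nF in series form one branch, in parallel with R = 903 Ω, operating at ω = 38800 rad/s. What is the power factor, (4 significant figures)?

X_L = ωL = 232.8 Ω
X_C = 1/(ωC) = 129.5 Ω
Branch 1: Z₁ = R = 903.0 Ω
Branch 2 (series LC): Z₂ = j(X_L − X_C) = j103.3 Ω
Parallel: Z = Z₁Z₂/(Z₁+Z₂), |Z| = 102.6 Ω, ∠Z = 83.47°
cos φ = cos(83.47°) = 0.1136

0.1136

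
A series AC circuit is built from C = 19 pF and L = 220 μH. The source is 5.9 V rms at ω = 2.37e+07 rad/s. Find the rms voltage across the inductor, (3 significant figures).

X_L = ωL = 5210 Ω
X_C = 1/(ωC) = 2220 Ω
Net reactance X = X_L − X_C = 2990 Ω
Z = j2990 Ω
|Z| = √(0² + 2990²) = 2990 Ω
I = V/|Z| = 1.97 mA
V_L = I·|Z_L| = 0.00197 × 5210 = 10.3 V

10.3 V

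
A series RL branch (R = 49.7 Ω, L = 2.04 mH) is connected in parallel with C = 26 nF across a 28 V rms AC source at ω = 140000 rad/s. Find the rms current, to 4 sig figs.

X_L = ωL = 285.6 Ω
X_C = 1/(ωC) = 274.7 Ω
Branch 1 (R+jX_L): Z₁ = 49.70 + j285.6 Ω, |Z₁| = 289.9 Ω
Branch 2 (−jX_C): Z₂ = −j274.7 Ω
Parallel: Z = Z₁Z₂/(Z₁+Z₂), |Z| = 1565 Ω, ∠Z = -22.21°
I = V/|Z| = 28/1565 = 17.89 mA

17.89 mA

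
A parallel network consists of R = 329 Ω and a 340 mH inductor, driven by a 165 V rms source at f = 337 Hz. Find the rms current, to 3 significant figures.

ω = 2πf = 2117 rad/s
X_L = ωL = 720 Ω
Parallel: admittances add. Y = 1/R + 1/(jωL)
Y = (0.00304 − j0.00139) S
|Y| = 0.00334 S → |Z| = 1/|Y| = 299 Ω, ∠Z = −∠Y = 24.6°
I = V/|Z| = 165/299 = 551 mA

551 mA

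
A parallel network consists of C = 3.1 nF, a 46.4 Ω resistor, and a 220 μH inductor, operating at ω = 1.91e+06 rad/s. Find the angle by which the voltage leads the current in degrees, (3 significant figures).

-9.33°

X_L = ωL = 420 Ω
X_C = 1/(ωC) = 169 Ω
Parallel: admittances add. Y = 1/R + 1/(jωL) + jωC
Y = (0.0216 + j0.00354) S
|Y| = 0.0218 S → |Z| = 1/|Y| = 45.8 Ω, ∠Z = −∠Y = -9.33°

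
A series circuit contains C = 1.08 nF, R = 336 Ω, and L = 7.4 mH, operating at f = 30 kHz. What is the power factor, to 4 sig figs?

0.09509

ω = 2πf = 188500 rad/s
X_L = ωL = 1395 Ω
X_C = 1/(ωC) = 4912 Ω
Net reactance X = X_L − X_C = -3517 Ω
Z = 336.0 − j3517 Ω
|Z| = √(336.0² + 3517²) = 3533 Ω
∠Z = arctan(-3517/336.0) = -84.54°
cos φ = cos(-84.54°) = 0.09509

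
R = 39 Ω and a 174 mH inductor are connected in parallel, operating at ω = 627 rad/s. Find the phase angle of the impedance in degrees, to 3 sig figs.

X_L = ωL = 109 Ω
Parallel: admittances add. Y = 1/R + 1/(jωL)
Y = (0.0256 − j0.00917) S
|Y| = 0.0272 S → |Z| = 1/|Y| = 36.7 Ω, ∠Z = −∠Y = 19.7°

19.7°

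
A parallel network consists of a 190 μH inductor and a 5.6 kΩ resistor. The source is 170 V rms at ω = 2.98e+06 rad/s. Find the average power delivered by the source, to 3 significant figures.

5.16 W

X_L = ωL = 566 Ω
Parallel: admittances add. Y = 1/R + 1/(jωL)
Y = (0.000179 − j0.00177) S
|Y| = 0.00178 S → |Z| = 1/|Y| = 563 Ω, ∠Z = −∠Y = 84.2°
I = V/|Z| = 302 mA
P = VI cos φ = 170 × 0.302 × cos(84.2°) = 5.16 W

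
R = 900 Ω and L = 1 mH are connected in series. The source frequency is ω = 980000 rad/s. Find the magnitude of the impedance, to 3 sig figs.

1330 Ω

X_L = ωL = 980 Ω
Z = 900 + j980 Ω
|Z| = √(900² + 980²) = 1330 Ω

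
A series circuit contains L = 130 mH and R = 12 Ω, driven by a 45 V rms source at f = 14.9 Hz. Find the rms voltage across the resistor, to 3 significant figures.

31.6 V

ω = 2πf = 93.62 rad/s
X_L = ωL = 12.2 Ω
Z = 12.0 + j12.2 Ω
|Z| = √(12.0² + 12.2²) = 17.1 Ω
I = V/|Z| = 2.63 A
V_R = I·|Z_R| = 2.63 × 12.0 = 31.6 V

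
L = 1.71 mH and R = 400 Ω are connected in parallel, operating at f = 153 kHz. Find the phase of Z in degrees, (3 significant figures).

13.7°

ω = 2πf = 961300 rad/s
X_L = ωL = 1640 Ω
Parallel: admittances add. Y = 1/R + 1/(jωL)
Y = (0.00250 − j0.000608) S
|Y| = 0.00257 S → |Z| = 1/|Y| = 389 Ω, ∠Z = −∠Y = 13.7°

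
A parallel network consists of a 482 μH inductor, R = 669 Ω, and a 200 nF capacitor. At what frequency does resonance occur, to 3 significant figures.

16.2 kHz

ω₀ = 1/√(LC) = 1/√(0.000482 × 2e-07) = 101900 rad/s
f₀ = ω₀/(2π) = 16.2 kHz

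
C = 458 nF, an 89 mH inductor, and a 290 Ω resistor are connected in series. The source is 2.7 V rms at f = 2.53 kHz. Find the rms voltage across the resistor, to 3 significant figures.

ω = 2πf = 15900 rad/s
X_L = ωL = 1410 Ω
X_C = 1/(ωC) = 137 Ω
Net reactance X = X_L − X_C = 1280 Ω
Z = 290 + j1280 Ω
|Z| = √(290² + 1280²) = 1310 Ω
I = V/|Z| = 2.06 mA
V_R = I·|Z_R| = 0.00206 × 290 = 0.598 V

0.598 V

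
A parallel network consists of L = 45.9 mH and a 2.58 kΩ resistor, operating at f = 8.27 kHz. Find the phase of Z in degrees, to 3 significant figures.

47.2°

ω = 2πf = 51960 rad/s
X_L = ωL = 2390 Ω
Parallel: admittances add. Y = 1/R + 1/(jωL)
Y = (0.000388 − j0.000419) S
|Y| = 0.000571 S → |Z| = 1/|Y| = 1750 Ω, ∠Z = −∠Y = 47.2°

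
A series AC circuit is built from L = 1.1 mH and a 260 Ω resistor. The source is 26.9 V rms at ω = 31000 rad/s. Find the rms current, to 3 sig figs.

X_L = ωL = 34.1 Ω
Z = 260 + j34.1 Ω
|Z| = √(260² + 34.1²) = 262 Ω
I = V/|Z| = 26.9/262 = 103 mA

103 mA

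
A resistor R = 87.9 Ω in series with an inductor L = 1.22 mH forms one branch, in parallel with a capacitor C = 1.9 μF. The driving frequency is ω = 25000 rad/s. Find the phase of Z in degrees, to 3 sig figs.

-77.0°

X_L = ωL = 30.5 Ω
X_C = 1/(ωC) = 21.1 Ω
Branch 1 (R+jX_L): Z₁ = 87.9 + j30.5 Ω, |Z₁| = 93.0 Ω
Branch 2 (−jX_C): Z₂ = −j21.1 Ω
Parallel: Z = Z₁Z₂/(Z₁+Z₂), |Z| = 22.2 Ω, ∠Z = -77.0°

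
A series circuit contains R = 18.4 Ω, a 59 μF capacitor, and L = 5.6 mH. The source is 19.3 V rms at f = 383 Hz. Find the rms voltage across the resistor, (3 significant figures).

ω = 2πf = 2406 rad/s
X_L = ωL = 13.5 Ω
X_C = 1/(ωC) = 7.04 Ω
Net reactance X = X_L − X_C = 6.43 Ω
Z = 18.4 + j6.43 Ω
|Z| = √(18.4² + 6.43²) = 19.5 Ω
I = V/|Z| = 990 mA
V_R = I·|Z_R| = 0.990 × 18.4 = 18.2 V

18.2 V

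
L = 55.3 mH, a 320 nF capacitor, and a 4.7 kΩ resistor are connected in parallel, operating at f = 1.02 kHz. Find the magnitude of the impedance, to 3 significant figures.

ω = 2πf = 6409 rad/s
X_L = ωL = 354 Ω
X_C = 1/(ωC) = 488 Ω
Parallel: admittances add. Y = 1/R + 1/(jωL) + jωC
Y = (0.000213 − j0.000771) S
|Y| = 0.000800 S → |Z| = 1/|Y| = 1250 Ω, ∠Z = −∠Y = 74.6°

1250 Ω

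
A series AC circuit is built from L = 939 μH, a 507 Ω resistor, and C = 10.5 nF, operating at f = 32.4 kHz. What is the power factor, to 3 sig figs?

ω = 2πf = 203600 rad/s
X_L = ωL = 191 Ω
X_C = 1/(ωC) = 468 Ω
Net reactance X = X_L − X_C = -277 Ω
Z = 507 − j277 Ω
|Z| = √(507² + 277²) = 578 Ω
∠Z = arctan(-277/507) = -28.6°
cos φ = cos(-28.6°) = 0.878

0.878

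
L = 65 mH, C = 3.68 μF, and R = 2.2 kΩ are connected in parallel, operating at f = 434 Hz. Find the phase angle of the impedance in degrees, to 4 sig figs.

ω = 2πf = 2727 rad/s
X_L = ωL = 177.2 Ω
X_C = 1/(ωC) = 99.65 Ω
Parallel: admittances add. Y = 1/R + 1/(jωL) + jωC
Y = (0.0004545 + j0.004393) S
|Y| = 0.004417 S → |Z| = 1/|Y| = 226.4 Ω, ∠Z = −∠Y = -84.09°

-84.09°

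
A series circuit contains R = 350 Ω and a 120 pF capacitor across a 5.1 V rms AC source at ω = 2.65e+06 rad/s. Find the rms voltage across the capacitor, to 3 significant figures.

X_C = 1/(ωC) = 3140 Ω
Z = 350 − j3140 Ω
|Z| = √(350² + 3140²) = 3160 Ω
I = V/|Z| = 1.61 mA
V_C = I·|Z_C| = 0.00161 × 3140 = 5.07 V

5.07 V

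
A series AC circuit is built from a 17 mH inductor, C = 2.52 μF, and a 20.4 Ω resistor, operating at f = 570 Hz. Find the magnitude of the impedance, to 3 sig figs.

ω = 2πf = 3581 rad/s
X_L = ωL = 60.9 Ω
X_C = 1/(ωC) = 111 Ω
Net reactance X = X_L − X_C = -49.9 Ω
Z = 20.4 − j49.9 Ω
|Z| = √(20.4² + 49.9²) = 53.9 Ω

53.9 Ω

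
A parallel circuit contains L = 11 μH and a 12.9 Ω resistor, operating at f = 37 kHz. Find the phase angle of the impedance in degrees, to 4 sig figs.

78.79°

ω = 2πf = 232500 rad/s
X_L = ωL = 2.557 Ω
Parallel: admittances add. Y = 1/R + 1/(jωL)
Y = (0.07752 − j0.3910) S
|Y| = 0.3987 S → |Z| = 1/|Y| = 2.508 Ω, ∠Z = −∠Y = 78.79°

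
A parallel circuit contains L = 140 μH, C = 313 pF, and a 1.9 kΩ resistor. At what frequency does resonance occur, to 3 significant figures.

760 kHz

ω₀ = 1/√(LC) = 1/√(0.00014 × 3.13e-10) = 4.777e+06 rad/s
f₀ = ω₀/(2π) = 760 kHz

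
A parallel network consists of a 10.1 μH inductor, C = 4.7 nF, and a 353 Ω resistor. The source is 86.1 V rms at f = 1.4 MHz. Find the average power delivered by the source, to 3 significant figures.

21.0 W

ω = 2πf = 8.796e+06 rad/s
X_L = ωL = 88.8 Ω
X_C = 1/(ωC) = 24.2 Ω
Parallel: admittances add. Y = 1/R + 1/(jωL) + jωC
Y = (0.00283 + j0.0301) S
|Y| = 0.0302 S → |Z| = 1/|Y| = 33.1 Ω, ∠Z = −∠Y = -84.6°
I = V/|Z| = 2.60 A
P = VI cos φ = 86.1 × 2.60 × cos(-84.6°) = 21.0 W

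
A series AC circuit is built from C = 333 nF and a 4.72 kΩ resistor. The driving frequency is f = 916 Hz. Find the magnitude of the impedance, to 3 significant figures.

4750 Ω

ω = 2πf = 5755 rad/s
X_C = 1/(ωC) = 522 Ω
Z = 4720 − j522 Ω
|Z| = √(4720² + 522²) = 4750 Ω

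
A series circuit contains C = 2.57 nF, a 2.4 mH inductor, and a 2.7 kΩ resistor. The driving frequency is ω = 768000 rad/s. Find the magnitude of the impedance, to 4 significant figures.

3013 Ω

X_L = ωL = 1843 Ω
X_C = 1/(ωC) = 506.6 Ω
Net reactance X = X_L − X_C = 1337 Ω
Z = 2700 + j1337 Ω
|Z| = √(2700² + 1337²) = 3013 Ω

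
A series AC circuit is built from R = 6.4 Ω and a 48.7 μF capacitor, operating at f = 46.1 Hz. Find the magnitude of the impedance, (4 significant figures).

71.18 Ω

ω = 2πf = 289.7 rad/s
X_C = 1/(ωC) = 70.89 Ω
Z = 6.400 − j70.89 Ω
|Z| = √(6.400² + 70.89²) = 71.18 Ω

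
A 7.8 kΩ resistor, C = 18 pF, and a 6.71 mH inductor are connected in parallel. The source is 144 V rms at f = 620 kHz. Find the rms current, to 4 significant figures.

ω = 2πf = 3.896e+06 rad/s
X_L = ωL = 26140 Ω
X_C = 1/(ωC) = 14260 Ω
Parallel: admittances add. Y = 1/R + 1/(jωL) + jωC
Y = (0.0001282 + j3.186e-05) S
|Y| = 0.0001321 S → |Z| = 1/|Y| = 7570 Ω, ∠Z = −∠Y = -13.96°
I = V/|Z| = 144/7570 = 19.02 mA

19.02 mA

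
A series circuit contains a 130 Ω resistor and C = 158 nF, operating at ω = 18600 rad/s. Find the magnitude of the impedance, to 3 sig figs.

364 Ω

X_C = 1/(ωC) = 340 Ω
Z = 130 − j340 Ω
|Z| = √(130² + 340²) = 364 Ω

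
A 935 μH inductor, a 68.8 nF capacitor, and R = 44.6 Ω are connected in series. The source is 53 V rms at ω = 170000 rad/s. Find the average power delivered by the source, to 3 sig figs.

X_L = ωL = 159 Ω
X_C = 1/(ωC) = 85.5 Ω
Net reactance X = X_L − X_C = 73.5 Ω
Z = 44.6 + j73.5 Ω
|Z| = √(44.6² + 73.5²) = 85.9 Ω
∠Z = arctan(73.5/44.6) = 58.7°
I = V/|Z| = 617 mA
P = VI cos φ = 53 × 0.617 × cos(58.7°) = 17.0 W

17.0 W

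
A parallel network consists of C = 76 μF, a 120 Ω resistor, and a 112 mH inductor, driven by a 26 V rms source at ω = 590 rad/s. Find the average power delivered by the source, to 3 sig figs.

X_L = ωL = 66.1 Ω
X_C = 1/(ωC) = 22.3 Ω
Parallel: admittances add. Y = 1/R + 1/(jωL) + jωC
Y = (0.00833 + j0.0297) S
|Y| = 0.0309 S → |Z| = 1/|Y| = 32.4 Ω, ∠Z = −∠Y = -74.3°
I = V/|Z| = 802 mA
P = VI cos φ = 26 × 0.802 × cos(-74.3°) = 5.63 W

5.63 W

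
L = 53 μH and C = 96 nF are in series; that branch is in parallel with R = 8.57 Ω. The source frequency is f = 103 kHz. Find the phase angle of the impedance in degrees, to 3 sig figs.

25.2°

ω = 2πf = 647200 rad/s
X_L = ωL = 34.3 Ω
X_C = 1/(ωC) = 16.1 Ω
Branch 1: Z₁ = R = 8.57 Ω
Branch 2 (series LC): Z₂ = j(X_L − X_C) = j18.2 Ω
Parallel: Z = Z₁Z₂/(Z₁+Z₂), |Z| = 7.75 Ω, ∠Z = 25.2°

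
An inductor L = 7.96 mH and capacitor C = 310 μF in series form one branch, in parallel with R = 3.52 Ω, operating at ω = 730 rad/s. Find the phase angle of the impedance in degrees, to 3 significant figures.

X_L = ωL = 5.81 Ω
X_C = 1/(ωC) = 4.42 Ω
Branch 1: Z₁ = R = 3.52 Ω
Branch 2 (series LC): Z₂ = j(X_L − X_C) = j1.39 Ω
Parallel: Z = Z₁Z₂/(Z₁+Z₂), |Z| = 1.29 Ω, ∠Z = 68.4°

68.4°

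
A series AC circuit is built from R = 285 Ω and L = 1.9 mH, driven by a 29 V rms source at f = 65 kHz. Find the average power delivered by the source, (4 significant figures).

ω = 2πf = 408400 rad/s
X_L = ωL = 776.0 Ω
Z = 285.0 + j776.0 Ω
|Z| = √(285.0² + 776.0²) = 826.7 Ω
∠Z = arctan(776.0/285.0) = 69.83°
I = V/|Z| = 35.08 mA
P = VI cos φ = 29 × 0.03508 × cos(69.83°) = 350.7 mW

350.7 mW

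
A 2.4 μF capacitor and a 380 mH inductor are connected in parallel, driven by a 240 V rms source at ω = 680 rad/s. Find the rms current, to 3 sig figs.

X_L = ωL = 258 Ω
X_C = 1/(ωC) = 613 Ω
Parallel: admittances add. Y = 1/(jωL) + jωC
Y = (0 − j0.00224) S
|Y| = 0.00224 S → |Z| = 1/|Y| = 447 Ω, ∠Z = −∠Y = 90.0°
I = V/|Z| = 240/447 = 537 mA

537 mA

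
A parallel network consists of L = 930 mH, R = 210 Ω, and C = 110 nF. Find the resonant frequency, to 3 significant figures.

498 Hz

ω₀ = 1/√(LC) = 1/√(0.93 × 1.1e-07) = 3127 rad/s
f₀ = ω₀/(2π) = 498 Hz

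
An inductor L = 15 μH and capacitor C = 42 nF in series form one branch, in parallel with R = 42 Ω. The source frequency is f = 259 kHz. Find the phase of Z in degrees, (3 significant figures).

76.9°

ω = 2πf = 1.627e+06 rad/s
X_L = ωL = 24.4 Ω
X_C = 1/(ωC) = 14.6 Ω
Branch 1: Z₁ = R = 42.0 Ω
Branch 2 (series LC): Z₂ = j(X_L − X_C) = j9.78 Ω
Parallel: Z = Z₁Z₂/(Z₁+Z₂), |Z| = 9.52 Ω, ∠Z = 76.9°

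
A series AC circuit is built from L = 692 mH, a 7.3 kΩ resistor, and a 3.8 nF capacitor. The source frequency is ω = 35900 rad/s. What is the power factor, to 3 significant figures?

X_L = ωL = 24800 Ω
X_C = 1/(ωC) = 7330 Ω
Net reactance X = X_L − X_C = 17500 Ω
Z = 7300 + j17500 Ω
|Z| = √(7300² + 17500²) = 19000 Ω
∠Z = arctan(17500/7300) = 67.4°
cos φ = cos(67.4°) = 0.385

0.385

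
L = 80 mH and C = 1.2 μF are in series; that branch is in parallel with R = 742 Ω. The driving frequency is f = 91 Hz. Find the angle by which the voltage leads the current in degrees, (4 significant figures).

ω = 2πf = 571.8 rad/s
X_L = ωL = 45.74 Ω
X_C = 1/(ωC) = 1457 Ω
Branch 1: Z₁ = R = 742.0 Ω
Branch 2 (series LC): Z₂ = j(X_L − X_C) = −j1412 Ω
Parallel: Z = Z₁Z₂/(Z₁+Z₂), |Z| = 656.8 Ω, ∠Z = -27.73°

-27.73°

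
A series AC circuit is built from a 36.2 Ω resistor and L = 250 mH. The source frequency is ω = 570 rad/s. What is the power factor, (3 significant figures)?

0.246

X_L = ωL = 142 Ω
Z = 36.2 + j142 Ω
|Z| = √(36.2² + 142²) = 147 Ω
∠Z = arctan(142/36.2) = 75.7°
cos φ = cos(75.7°) = 0.246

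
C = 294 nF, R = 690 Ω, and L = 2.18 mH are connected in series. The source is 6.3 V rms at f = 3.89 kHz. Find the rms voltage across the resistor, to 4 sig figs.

ω = 2πf = 24440 rad/s
X_L = ωL = 53.28 Ω
X_C = 1/(ωC) = 139.2 Ω
Net reactance X = X_L − X_C = -85.88 Ω
Z = 690.0 − j85.88 Ω
|Z| = √(690.0² + 85.88²) = 695.3 Ω
I = V/|Z| = 9.061 mA
V_R = I·|Z_R| = 0.009061 × 690.0 = 6.252 V

6.252 V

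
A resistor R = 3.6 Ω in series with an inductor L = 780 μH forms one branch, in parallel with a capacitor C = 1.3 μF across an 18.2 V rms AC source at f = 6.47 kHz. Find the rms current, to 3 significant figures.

ω = 2πf = 40650 rad/s
X_L = ωL = 31.7 Ω
X_C = 1/(ωC) = 18.9 Ω
Branch 1 (R+jX_L): Z₁ = 3.60 + j31.7 Ω, |Z₁| = 31.9 Ω
Branch 2 (−jX_C): Z₂ = −j18.9 Ω
Parallel: Z = Z₁Z₂/(Z₁+Z₂), |Z| = 45.5 Ω, ∠Z = -80.8°
I = V/|Z| = 18.2/45.5 = 400 mA

400 mA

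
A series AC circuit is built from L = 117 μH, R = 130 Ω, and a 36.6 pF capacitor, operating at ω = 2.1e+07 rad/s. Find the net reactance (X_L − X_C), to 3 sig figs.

1160 Ω

X_L = ωL = 2460 Ω
X_C = 1/(ωC) = 1300 Ω
X = 2460 − 1300 = 1160 Ω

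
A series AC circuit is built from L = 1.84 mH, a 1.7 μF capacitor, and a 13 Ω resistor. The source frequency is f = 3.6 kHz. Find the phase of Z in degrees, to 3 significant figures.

50.2°

ω = 2πf = 22620 rad/s
X_L = ωL = 41.6 Ω
X_C = 1/(ωC) = 26.0 Ω
Net reactance X = X_L − X_C = 15.6 Ω
Z = 13.0 + j15.6 Ω
|Z| = √(13.0² + 15.6²) = 20.3 Ω
∠Z = arctan(15.6/13.0) = 50.2°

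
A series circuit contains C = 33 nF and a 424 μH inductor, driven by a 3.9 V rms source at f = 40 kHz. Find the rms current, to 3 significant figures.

ω = 2πf = 251300 rad/s
X_L = ωL = 107 Ω
X_C = 1/(ωC) = 121 Ω
Net reactance X = X_L − X_C = -14.0 Ω
Z = − j14.0 Ω
|Z| = √(0² + 14.0²) = 14.0 Ω
I = V/|Z| = 3.9/14.0 = 278 mA

278 mA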